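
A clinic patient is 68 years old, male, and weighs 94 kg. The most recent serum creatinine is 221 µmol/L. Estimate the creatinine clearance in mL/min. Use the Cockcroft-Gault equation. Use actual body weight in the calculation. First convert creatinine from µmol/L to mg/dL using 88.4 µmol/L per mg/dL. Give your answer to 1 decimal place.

SCr = 221 / 88.4 = 2.5 mg/dL
CrCl = (140 − 68) × 94 / (72 × 2.5) = 6768.0 / 180.00 ≈ 37.6 mL/min

37.6 mL/min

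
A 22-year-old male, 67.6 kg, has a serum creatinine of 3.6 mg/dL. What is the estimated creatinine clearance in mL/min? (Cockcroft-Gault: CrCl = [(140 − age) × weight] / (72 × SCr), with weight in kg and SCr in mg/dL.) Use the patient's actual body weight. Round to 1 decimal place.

30.8 mL/min

CrCl = (140 − 22) × 67.6 / (72 × 3.6) = 7976.8 / 259.20 ≈ 30.8 mL/min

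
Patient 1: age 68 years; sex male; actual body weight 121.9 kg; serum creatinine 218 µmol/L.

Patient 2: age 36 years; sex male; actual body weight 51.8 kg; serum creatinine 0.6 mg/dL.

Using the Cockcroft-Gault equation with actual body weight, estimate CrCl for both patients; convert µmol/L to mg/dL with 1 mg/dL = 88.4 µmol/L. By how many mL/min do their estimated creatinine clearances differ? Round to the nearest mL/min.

75 mL/min

Patient 1: SCr = 218 / 88.4 = 2.466 mg/dL
Patient 1: CrCl = (140 − 68) × 121.9 / (72 × 2.466) = 8776.8 / 177.55 ≈ 49.4 mL/min
Patient 2: CrCl = (140 − 36) × 51.8 / (72 × 0.6) = 5387.2 / 43.20 ≈ 124.7 mL/min
|49.4 − 124.7| = 75.3 mL/min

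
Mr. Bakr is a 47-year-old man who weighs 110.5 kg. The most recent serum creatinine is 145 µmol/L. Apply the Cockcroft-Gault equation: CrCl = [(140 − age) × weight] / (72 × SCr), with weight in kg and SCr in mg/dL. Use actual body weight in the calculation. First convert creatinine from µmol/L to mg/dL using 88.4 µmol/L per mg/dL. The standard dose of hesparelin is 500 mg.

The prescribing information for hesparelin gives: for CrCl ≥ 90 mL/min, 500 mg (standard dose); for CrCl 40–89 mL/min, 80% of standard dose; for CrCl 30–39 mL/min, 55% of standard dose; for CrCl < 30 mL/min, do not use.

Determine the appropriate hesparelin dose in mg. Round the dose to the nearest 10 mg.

SCr = 145 / 88.4 = 1.64 mg/dL
CrCl = (140 − 47) × 110.5 / (72 × 1.64) = 10276.5 / 118.08 ≈ 87.0 mL/min
CrCl ≈ 87 mL/min → bracket 40–89 mL/min.
80% of 500 mg = 400 mg

400 mg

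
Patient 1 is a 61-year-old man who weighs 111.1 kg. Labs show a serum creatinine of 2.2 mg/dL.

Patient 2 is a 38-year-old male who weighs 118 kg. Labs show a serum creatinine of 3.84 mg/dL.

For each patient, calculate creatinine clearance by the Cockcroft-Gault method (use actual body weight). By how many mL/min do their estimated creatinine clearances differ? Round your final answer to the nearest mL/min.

12 mL/min

Patient 1: CrCl = (140 − 61) × 111.1 / (72 × 2.2) = 8776.9 / 158.40 ≈ 55.4 mL/min
Patient 2: CrCl = (140 − 38) × 118 / (72 × 3.84) = 12036.0 / 276.48 ≈ 43.5 mL/min
|55.4 − 43.5| = 11.9 mL/min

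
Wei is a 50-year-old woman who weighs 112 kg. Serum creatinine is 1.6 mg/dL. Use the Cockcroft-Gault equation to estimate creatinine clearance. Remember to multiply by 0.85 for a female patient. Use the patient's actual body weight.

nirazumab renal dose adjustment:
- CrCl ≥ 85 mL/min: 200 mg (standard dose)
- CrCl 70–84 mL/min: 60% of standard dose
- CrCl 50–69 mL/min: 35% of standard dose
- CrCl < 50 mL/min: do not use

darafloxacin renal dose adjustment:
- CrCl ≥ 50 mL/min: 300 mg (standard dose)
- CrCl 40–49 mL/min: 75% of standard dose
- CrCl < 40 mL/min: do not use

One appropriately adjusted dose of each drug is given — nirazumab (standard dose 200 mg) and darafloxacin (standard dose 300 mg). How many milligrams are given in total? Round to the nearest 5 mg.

420 mg

CrCl = (140 − 50) × 112 / (72 × 1.6) × 0.85 = 10080.0 / 115.20 × 0.85 ≈ 74.4 mL/min
CrCl ≈ 74 mL/min.
nirazumab: 70–84 mL/min → 60% of 200 mg = 120 mg.
darafloxacin: ≥ 50 mL/min → 100% of 300 mg = 300 mg.
Total = 120 + 300 = 420 mg.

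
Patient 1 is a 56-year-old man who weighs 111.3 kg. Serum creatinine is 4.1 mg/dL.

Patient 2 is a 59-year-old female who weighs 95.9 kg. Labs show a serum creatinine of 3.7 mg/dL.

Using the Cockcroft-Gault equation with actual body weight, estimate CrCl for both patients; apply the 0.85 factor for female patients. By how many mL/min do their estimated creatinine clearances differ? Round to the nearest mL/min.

Patient 1: CrCl = (140 − 56) × 111.3 / (72 × 4.1) = 9349.2 / 295.20 ≈ 31.7 mL/min
Patient 2: CrCl = (140 − 59) × 95.9 / (72 × 3.7) × 0.85 = 7767.9 / 266.40 × 0.85 ≈ 24.8 mL/min
|31.7 − 24.8| = 6.9 mL/min

7 mL/min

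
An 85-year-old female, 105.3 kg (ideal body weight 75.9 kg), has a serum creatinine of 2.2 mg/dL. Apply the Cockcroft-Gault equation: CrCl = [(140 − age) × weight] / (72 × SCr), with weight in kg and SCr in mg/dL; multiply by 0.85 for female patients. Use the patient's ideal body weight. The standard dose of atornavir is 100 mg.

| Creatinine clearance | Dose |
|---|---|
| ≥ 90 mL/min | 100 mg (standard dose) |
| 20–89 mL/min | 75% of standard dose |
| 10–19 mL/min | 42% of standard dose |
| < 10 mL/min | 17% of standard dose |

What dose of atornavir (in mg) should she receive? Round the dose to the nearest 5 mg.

CrCl = (140 − 85) × 75.9 / (72 × 2.2) × 0.85 = 4174.5 / 158.40 × 0.85 ≈ 22.4 mL/min
CrCl ≈ 22 mL/min → bracket 20–89 mL/min.
75% of 100 mg = 75 mg

75 mg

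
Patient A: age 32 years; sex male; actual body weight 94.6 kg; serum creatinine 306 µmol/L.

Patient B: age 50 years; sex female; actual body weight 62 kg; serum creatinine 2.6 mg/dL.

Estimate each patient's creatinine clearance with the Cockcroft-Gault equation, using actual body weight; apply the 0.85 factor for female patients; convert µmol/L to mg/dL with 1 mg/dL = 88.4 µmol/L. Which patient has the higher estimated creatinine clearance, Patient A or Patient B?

Patient A: SCr = 306 / 88.4 = 3.462 mg/dL
Patient A: CrCl = (140 − 32) × 94.6 / (72 × 3.462) = 10216.8 / 249.26 ≈ 41.0 mL/min
Patient B: CrCl = (140 − 50) × 62 / (72 × 2.6) × 0.85 = 5580.0 / 187.20 × 0.85 ≈ 25.3 mL/min
41.0 vs 25.3 mL/min → Patient A is higher.

Patient A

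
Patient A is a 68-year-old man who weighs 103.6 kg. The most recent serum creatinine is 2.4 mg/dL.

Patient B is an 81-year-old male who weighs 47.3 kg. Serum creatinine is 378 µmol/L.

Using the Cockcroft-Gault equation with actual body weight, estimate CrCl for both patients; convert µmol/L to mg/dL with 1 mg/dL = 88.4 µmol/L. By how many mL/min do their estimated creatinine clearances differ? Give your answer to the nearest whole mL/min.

34 mL/min

Patient A: CrCl = (140 − 68) × 103.6 / (72 × 2.4) = 7459.2 / 172.80 ≈ 43.2 mL/min
Patient B: SCr = 378 / 88.4 = 4.276 mg/dL
Patient B: CrCl = (140 − 81) × 47.3 / (72 × 4.276) = 2790.7 / 307.87 ≈ 9.1 mL/min
|43.2 − 9.1| = 34.1 mL/min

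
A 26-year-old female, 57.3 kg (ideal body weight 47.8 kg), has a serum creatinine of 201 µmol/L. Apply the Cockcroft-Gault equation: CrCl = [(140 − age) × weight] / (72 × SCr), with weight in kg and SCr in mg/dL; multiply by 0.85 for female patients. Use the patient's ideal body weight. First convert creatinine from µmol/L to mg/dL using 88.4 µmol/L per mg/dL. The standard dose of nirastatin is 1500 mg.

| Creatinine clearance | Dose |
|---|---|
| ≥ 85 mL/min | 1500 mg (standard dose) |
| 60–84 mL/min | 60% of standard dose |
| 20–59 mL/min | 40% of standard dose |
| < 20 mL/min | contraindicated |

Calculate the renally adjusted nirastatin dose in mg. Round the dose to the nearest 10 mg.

SCr = 201 / 88.4 = 2.274 mg/dL
CrCl = (140 − 26) × 47.8 / (72 × 2.274) × 0.85 = 5449.2 / 163.73 × 0.85 ≈ 28.3 mL/min
CrCl ≈ 28 mL/min → bracket 20–59 mL/min.
40% of 1500 mg = 600 mg

600 mg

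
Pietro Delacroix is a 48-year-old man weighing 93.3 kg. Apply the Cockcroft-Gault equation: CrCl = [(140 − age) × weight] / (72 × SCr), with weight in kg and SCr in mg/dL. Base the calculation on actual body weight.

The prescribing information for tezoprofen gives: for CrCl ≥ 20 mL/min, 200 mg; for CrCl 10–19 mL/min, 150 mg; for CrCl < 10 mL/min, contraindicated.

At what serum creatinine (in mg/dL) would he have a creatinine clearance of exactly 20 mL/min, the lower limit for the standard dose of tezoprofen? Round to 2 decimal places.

5.96 mg/dL

Standard dose requires CrCl ≥ 20 mL/min.
Set (140 − 48) × 93.3 / (72 × SCr) = 20
SCr = (140 − 48) × 93.3 / (72 × 20) = 5.961 mg/dL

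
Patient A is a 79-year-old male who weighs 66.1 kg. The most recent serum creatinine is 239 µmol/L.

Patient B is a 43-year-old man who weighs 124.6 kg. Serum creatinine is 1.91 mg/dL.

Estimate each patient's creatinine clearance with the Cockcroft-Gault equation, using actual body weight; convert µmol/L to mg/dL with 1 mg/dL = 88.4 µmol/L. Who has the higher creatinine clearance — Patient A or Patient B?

Patient B

Patient A: SCr = 239 / 88.4 = 2.704 mg/dL
Patient A: CrCl = (140 − 79) × 66.1 / (72 × 2.704) = 4032.1 / 194.69 ≈ 20.7 mL/min
Patient B: CrCl = (140 − 43) × 124.6 / (72 × 1.91) = 12086.2 / 137.52 ≈ 87.9 mL/min
20.7 vs 87.9 mL/min → Patient B is higher.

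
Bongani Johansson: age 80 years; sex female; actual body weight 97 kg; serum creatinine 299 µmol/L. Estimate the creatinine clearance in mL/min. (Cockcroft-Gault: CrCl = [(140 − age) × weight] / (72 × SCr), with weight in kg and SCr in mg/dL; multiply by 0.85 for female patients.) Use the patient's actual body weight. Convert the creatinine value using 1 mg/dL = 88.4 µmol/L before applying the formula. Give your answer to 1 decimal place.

SCr = 299 / 88.4 = 3.382 mg/dL
CrCl = (140 − 80) × 97 / (72 × 3.382) × 0.85 = 5820.0 / 243.50 × 0.85 ≈ 20.3 mL/min

20.3 mL/min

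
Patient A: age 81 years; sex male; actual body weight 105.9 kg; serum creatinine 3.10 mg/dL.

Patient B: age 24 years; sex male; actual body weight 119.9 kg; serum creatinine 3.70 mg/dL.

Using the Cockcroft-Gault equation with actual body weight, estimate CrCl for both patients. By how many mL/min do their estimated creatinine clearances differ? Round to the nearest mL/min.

Patient A: CrCl = (140 − 81) × 105.9 / (72 × 3.1) = 6248.1 / 223.20 ≈ 28.0 mL/min
Patient B: CrCl = (140 − 24) × 119.9 / (72 × 3.7) = 13908.4 / 266.40 ≈ 52.2 mL/min
|28.0 − 52.2| = 24.2 mL/min

24 mL/min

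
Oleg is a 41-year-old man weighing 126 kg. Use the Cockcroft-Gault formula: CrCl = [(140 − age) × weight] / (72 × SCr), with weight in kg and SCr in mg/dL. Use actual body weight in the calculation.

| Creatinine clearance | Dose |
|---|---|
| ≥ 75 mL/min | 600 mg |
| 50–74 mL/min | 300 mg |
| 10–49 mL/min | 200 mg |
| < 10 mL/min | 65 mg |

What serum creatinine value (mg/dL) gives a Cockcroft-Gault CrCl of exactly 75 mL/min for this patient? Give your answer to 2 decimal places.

Standard dose requires CrCl ≥ 75 mL/min.
Set (140 − 41) × 126 / (72 × SCr) = 75
SCr = (140 − 41) × 126 / (72 × 75) = 2.310 mg/dL

2.31 mg/dL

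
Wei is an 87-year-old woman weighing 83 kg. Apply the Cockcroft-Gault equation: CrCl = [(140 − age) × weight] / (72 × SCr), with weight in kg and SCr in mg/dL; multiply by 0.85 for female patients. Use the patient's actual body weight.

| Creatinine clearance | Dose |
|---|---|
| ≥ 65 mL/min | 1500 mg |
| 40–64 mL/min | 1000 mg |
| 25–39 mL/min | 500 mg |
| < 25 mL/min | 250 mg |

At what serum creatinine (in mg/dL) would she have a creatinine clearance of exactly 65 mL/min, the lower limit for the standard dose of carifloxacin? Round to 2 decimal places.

Standard dose requires CrCl ≥ 65 mL/min.
Set (140 − 87) × 83 × 0.85 / (72 × SCr) = 65
SCr = (140 − 87) × 83 × 0.85 / (72 × 65) = 0.799 mg/dL

0.80 mg/dL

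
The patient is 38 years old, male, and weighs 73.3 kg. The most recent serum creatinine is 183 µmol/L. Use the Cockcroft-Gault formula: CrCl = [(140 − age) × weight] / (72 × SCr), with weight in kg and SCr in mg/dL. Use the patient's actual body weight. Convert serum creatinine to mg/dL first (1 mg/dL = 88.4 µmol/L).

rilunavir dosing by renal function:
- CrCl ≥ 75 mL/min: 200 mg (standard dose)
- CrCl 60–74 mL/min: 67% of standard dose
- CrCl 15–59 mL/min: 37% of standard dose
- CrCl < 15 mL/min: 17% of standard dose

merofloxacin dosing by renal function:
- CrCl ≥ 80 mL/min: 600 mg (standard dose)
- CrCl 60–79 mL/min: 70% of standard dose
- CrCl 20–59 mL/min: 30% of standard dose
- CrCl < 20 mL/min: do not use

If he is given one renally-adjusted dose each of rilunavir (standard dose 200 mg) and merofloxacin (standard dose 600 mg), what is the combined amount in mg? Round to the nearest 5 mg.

SCr = 183 / 88.4 = 2.07 mg/dL
CrCl = (140 − 38) × 73.3 / (72 × 2.07) = 7476.6 / 149.04 ≈ 50.2 mL/min
CrCl ≈ 50 mL/min.
rilunavir: 15–59 mL/min → 37% of 200 mg = 74 mg.
merofloxacin: 20–59 mL/min → 30% of 600 mg = 180 mg.
Total = 74 + 180 = 254 mg.

255 mg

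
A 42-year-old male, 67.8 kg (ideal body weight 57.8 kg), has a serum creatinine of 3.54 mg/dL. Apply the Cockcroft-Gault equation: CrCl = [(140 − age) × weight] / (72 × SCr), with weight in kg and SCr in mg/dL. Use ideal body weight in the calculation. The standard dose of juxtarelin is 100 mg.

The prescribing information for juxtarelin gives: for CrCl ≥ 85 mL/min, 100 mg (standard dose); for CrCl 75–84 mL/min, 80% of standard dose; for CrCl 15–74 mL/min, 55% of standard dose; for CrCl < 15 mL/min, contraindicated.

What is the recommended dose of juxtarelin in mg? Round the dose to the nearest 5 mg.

55 mg

CrCl = (140 − 42) × 57.8 / (72 × 3.54) = 5664.4 / 254.88 ≈ 22.2 mL/min
CrCl ≈ 22 mL/min → bracket 15–74 mL/min.
55% of 100 mg = 55 mg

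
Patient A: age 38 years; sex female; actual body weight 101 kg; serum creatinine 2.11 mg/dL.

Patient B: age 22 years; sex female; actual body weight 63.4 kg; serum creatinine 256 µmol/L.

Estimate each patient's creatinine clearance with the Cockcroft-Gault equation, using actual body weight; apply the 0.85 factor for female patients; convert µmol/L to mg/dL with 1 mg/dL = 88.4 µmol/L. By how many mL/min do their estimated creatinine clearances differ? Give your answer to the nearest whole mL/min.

Patient A: CrCl = (140 − 38) × 101 / (72 × 2.11) × 0.85 = 10302.0 / 151.92 × 0.85 ≈ 57.6 mL/min
Patient B: SCr = 256 / 88.4 = 2.896 mg/dL
Patient B: CrCl = (140 − 22) × 63.4 / (72 × 2.896) × 0.85 = 7481.2 / 208.51 × 0.85 ≈ 30.5 mL/min
|57.6 − 30.5| = 27.1 mL/min

27 mL/min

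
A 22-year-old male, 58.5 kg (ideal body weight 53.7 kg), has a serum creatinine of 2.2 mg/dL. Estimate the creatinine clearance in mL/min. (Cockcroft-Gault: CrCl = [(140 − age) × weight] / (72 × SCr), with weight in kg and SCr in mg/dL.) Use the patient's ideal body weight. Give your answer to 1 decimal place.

40.0 mL/min

CrCl = (140 − 22) × 53.7 / (72 × 2.2) = 6336.6 / 158.40 ≈ 40.0 mL/min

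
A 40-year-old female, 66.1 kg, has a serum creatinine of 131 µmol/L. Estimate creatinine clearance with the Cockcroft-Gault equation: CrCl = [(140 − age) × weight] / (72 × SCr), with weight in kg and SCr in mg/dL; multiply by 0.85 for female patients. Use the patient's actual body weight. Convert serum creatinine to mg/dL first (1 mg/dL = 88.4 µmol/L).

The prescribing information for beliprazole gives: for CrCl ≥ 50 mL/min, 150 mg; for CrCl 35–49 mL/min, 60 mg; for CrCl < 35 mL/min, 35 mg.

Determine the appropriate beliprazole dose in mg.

150 mg

SCr = 131 / 88.4 = 1.482 mg/dL
CrCl = (140 − 40) × 66.1 / (72 × 1.482) × 0.85 = 6610.0 / 106.70 × 0.85 ≈ 52.7 mL/min
CrCl ≈ 53 mL/min → bracket ≥ 50 mL/min.
Dose for this bracket: 150 mg.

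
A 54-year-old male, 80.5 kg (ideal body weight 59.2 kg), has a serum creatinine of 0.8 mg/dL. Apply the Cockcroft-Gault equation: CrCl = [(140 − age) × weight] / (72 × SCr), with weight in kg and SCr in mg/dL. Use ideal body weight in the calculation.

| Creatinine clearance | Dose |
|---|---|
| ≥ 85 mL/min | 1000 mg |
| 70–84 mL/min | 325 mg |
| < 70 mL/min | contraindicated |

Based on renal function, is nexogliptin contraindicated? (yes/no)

CrCl = (140 − 54) × 59.2 / (72 × 0.8) = 5091.2 / 57.60 ≈ 88.4 mL/min
CrCl ≈ 88 mL/min, which is ≥ 70 mL/min.

no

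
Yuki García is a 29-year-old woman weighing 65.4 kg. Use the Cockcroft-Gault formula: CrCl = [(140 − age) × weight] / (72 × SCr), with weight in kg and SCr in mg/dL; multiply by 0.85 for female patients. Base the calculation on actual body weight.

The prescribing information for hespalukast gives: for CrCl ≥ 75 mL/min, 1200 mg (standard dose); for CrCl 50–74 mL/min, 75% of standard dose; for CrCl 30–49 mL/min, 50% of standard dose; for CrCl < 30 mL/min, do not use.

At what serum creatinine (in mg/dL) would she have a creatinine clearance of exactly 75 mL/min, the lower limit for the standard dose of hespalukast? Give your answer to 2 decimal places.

Standard dose requires CrCl ≥ 75 mL/min.
Set (140 − 29) × 65.4 × 0.85 / (72 × SCr) = 75
SCr = (140 − 29) × 65.4 × 0.85 / (72 × 75) = 1.143 mg/dL

1.14 mg/dL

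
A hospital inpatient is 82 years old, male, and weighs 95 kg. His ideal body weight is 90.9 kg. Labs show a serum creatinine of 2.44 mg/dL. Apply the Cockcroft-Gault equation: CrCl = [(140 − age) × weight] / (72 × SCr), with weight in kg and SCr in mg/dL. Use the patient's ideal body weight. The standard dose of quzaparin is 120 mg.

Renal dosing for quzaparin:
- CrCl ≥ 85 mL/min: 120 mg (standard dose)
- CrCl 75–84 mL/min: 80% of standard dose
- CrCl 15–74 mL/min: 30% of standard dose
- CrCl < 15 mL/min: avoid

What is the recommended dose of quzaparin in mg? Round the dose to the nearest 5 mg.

35 mg

CrCl = (140 − 82) × 90.9 / (72 × 2.44) = 5272.2 / 175.68 ≈ 30.0 mL/min
CrCl ≈ 30 mL/min → bracket 15–74 mL/min.
30% of 120 mg = 36 mg → 35 mg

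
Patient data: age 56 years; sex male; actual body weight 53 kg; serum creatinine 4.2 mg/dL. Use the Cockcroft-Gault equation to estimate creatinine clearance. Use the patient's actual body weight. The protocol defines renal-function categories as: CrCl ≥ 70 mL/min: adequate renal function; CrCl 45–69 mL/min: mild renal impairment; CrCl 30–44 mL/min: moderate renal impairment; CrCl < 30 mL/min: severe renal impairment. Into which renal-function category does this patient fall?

severe renal impairment

CrCl = (140 − 56) × 53 / (72 × 4.2) = 4452.0 / 302.40 ≈ 14.7 mL/min
15 mL/min falls in the 'severe renal impairment' range.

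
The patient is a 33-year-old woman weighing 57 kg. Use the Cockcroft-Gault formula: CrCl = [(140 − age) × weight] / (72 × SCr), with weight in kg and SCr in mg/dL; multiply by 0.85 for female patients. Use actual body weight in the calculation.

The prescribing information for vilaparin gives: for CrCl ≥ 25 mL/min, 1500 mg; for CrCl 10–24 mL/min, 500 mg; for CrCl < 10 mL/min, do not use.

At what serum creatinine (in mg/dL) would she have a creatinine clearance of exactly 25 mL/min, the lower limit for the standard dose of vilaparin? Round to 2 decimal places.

2.88 mg/dL

Standard dose requires CrCl ≥ 25 mL/min.
Set (140 − 33) × 57 × 0.85 / (72 × SCr) = 25
SCr = (140 − 33) × 57 × 0.85 / (72 × 25) = 2.880 mg/dL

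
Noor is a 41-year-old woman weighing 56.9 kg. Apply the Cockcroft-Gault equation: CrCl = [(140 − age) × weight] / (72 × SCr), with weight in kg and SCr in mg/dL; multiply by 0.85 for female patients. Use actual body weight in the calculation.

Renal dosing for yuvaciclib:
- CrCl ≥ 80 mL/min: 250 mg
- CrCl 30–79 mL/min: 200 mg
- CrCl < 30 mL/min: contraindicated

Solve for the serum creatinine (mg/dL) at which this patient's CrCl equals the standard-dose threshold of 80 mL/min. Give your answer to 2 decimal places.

Standard dose requires CrCl ≥ 80 mL/min.
Set (140 − 41) × 56.9 × 0.85 / (72 × SCr) = 80
SCr = (140 − 41) × 56.9 × 0.85 / (72 × 80) = 0.831 mg/dL

0.83 mg/dL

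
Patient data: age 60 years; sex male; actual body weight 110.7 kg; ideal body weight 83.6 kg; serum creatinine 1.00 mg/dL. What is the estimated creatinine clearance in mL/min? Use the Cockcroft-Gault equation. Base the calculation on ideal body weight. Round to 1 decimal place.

CrCl = (140 − 60) × 83.6 / (72 × 1) = 6688.0 / 72.00 ≈ 92.9 mL/min

92.9 mL/min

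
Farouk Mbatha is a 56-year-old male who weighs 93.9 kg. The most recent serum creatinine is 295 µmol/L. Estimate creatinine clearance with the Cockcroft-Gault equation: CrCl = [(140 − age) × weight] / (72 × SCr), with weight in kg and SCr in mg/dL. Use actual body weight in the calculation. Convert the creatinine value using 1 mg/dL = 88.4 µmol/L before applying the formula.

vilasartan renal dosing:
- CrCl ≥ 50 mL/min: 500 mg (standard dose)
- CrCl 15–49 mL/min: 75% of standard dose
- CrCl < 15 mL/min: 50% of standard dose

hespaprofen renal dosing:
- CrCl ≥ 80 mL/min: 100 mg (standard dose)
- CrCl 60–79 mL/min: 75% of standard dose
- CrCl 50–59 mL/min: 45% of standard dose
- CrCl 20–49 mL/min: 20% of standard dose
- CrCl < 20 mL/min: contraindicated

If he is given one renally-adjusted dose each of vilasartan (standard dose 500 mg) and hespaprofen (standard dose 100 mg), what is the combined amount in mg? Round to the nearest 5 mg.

395 mg

SCr = 295 / 88.4 = 3.337 mg/dL
CrCl = (140 − 56) × 93.9 / (72 × 3.337) = 7887.6 / 240.26 ≈ 32.8 mL/min
CrCl ≈ 33 mL/min.
vilasartan: 15–49 mL/min → 75% of 500 mg = 375 mg.
hespaprofen: 20–49 mL/min → 20% of 100 mg = 20 mg.
Total = 375 + 20 = 395 mg.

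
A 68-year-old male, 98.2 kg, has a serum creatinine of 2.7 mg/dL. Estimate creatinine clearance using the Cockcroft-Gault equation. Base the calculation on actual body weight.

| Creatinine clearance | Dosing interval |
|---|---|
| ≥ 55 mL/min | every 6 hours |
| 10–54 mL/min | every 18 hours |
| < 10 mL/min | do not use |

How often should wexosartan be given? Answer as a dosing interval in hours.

every 18 hours

CrCl = (140 − 68) × 98.2 / (72 × 2.7) = 7070.4 / 194.40 ≈ 36.4 mL/min
CrCl ≈ 36 mL/min → bracket 10–54 mL/min → every 18 hours.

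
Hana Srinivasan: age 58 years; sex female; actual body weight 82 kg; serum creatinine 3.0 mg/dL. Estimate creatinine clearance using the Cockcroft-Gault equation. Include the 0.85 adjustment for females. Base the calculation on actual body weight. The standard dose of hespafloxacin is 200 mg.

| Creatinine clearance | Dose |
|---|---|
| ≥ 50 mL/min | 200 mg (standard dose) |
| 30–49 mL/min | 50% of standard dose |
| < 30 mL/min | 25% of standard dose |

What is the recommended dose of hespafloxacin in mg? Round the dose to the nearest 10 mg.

50 mg

CrCl = (140 − 58) × 82 / (72 × 3) × 0.85 = 6724.0 / 216.00 × 0.85 ≈ 26.5 mL/min
CrCl ≈ 26 mL/min → bracket < 30 mL/min.
25% of 200 mg = 50 mg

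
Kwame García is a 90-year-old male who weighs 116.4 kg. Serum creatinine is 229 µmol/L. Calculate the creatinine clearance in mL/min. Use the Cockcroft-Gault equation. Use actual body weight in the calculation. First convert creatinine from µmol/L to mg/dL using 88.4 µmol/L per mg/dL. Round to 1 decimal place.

SCr = 229 / 88.4 = 2.59 mg/dL
CrCl = (140 − 90) × 116.4 / (72 × 2.59) = 5820.0 / 186.48 ≈ 31.2 mL/min

31.2 mL/min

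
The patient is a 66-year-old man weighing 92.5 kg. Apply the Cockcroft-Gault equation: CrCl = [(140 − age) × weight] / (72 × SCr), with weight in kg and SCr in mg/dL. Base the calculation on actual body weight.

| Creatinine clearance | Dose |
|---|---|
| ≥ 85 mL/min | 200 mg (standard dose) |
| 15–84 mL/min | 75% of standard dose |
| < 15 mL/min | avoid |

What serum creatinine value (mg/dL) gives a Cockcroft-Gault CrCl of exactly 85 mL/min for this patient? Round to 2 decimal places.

Standard dose requires CrCl ≥ 85 mL/min.
Set (140 − 66) × 92.5 / (72 × SCr) = 85
SCr = (140 − 66) × 92.5 / (72 × 85) = 1.118 mg/dL

1.12 mg/dL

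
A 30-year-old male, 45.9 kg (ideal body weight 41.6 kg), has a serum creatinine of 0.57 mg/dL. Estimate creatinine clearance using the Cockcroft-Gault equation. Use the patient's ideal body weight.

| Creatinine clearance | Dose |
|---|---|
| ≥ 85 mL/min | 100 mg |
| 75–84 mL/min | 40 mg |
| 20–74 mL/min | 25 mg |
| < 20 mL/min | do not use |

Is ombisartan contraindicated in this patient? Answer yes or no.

no

CrCl = (140 − 30) × 41.6 / (72 × 0.57) = 4576.0 / 41.04 ≈ 111.5 mL/min
CrCl ≈ 112 mL/min, which is ≥ 20 mL/min.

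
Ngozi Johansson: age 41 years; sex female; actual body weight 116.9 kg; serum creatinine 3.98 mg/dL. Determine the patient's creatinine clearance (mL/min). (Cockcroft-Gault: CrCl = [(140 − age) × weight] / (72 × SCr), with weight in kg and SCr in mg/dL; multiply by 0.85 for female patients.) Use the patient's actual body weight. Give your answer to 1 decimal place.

34.3 mL/min

CrCl = (140 − 41) × 116.9 / (72 × 3.98) × 0.85 = 11573.1 / 286.56 × 0.85 ≈ 34.3 mL/min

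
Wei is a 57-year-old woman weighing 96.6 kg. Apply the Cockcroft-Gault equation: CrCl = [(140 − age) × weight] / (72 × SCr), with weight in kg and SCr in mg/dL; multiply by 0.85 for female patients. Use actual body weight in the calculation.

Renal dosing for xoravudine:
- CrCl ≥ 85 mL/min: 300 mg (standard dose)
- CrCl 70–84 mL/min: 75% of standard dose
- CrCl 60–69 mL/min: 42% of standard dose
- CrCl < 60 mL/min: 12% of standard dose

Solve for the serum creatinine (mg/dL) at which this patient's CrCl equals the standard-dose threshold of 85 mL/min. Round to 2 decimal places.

Standard dose requires CrCl ≥ 85 mL/min.
Set (140 − 57) × 96.6 × 0.85 / (72 × SCr) = 85
SCr = (140 − 57) × 96.6 × 0.85 / (72 × 85) = 1.114 mg/dL

1.11 mg/dL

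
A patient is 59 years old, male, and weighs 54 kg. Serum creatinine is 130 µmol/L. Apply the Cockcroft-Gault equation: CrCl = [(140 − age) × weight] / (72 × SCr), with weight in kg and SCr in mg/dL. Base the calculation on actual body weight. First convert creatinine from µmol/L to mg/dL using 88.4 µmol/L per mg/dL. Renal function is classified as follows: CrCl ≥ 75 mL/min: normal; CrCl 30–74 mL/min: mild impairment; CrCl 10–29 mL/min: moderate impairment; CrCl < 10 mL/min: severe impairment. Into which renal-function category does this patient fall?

mild impairment

SCr = 130 / 88.4 = 1.471 mg/dL
CrCl = (140 − 59) × 54 / (72 × 1.471) = 4374.0 / 105.91 ≈ 41.3 mL/min
41 mL/min falls in the 'mild impairment' range.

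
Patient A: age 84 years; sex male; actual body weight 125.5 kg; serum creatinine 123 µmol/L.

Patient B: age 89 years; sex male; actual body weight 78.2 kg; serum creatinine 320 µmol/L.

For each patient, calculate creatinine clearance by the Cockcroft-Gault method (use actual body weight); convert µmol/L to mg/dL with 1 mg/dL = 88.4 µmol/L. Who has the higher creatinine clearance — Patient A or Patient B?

Patient A

Patient A: SCr = 123 / 88.4 = 1.391 mg/dL
Patient A: CrCl = (140 − 84) × 125.5 / (72 × 1.391) = 7028.0 / 100.15 ≈ 70.2 mL/min
Patient B: SCr = 320 / 88.4 = 3.62 mg/dL
Patient B: CrCl = (140 − 89) × 78.2 / (72 × 3.62) = 3988.2 / 260.64 ≈ 15.3 mL/min
70.2 vs 15.3 mL/min → Patient A is higher.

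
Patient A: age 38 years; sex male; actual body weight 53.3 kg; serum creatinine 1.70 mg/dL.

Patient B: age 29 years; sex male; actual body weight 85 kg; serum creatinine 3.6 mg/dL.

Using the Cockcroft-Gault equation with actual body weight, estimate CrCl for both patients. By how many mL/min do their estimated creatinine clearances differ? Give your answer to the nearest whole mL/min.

8 mL/min

Patient A: CrCl = (140 − 38) × 53.3 / (72 × 1.7) = 5436.6 / 122.40 ≈ 44.4 mL/min
Patient B: CrCl = (140 − 29) × 85 / (72 × 3.6) = 9435.0 / 259.20 ≈ 36.4 mL/min
|44.4 − 36.4| = 8.0 mL/min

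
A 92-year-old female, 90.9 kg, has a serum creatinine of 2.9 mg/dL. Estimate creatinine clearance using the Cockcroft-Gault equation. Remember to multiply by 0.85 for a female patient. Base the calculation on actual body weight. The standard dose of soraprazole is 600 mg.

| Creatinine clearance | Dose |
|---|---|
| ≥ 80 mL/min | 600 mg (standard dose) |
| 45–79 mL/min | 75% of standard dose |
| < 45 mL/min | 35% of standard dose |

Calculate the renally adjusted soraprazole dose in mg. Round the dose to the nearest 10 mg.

CrCl = (140 − 92) × 90.9 / (72 × 2.9) × 0.85 = 4363.2 / 208.80 × 0.85 ≈ 17.8 mL/min
CrCl ≈ 18 mL/min → bracket < 45 mL/min.
35% of 600 mg = 210 mg

210 mg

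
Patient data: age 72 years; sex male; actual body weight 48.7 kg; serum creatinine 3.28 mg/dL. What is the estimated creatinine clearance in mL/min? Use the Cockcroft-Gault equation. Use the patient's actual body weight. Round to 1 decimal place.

14.0 mL/min

CrCl = (140 − 72) × 48.7 / (72 × 3.28) = 3311.6 / 236.16 ≈ 14.0 mL/min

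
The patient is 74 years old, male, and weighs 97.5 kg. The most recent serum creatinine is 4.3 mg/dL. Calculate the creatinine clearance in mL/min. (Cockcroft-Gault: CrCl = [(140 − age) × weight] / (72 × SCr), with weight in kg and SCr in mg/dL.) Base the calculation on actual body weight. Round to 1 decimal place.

20.8 mL/min

CrCl = (140 − 74) × 97.5 / (72 × 4.3) = 6435.0 / 309.60 ≈ 20.8 mL/min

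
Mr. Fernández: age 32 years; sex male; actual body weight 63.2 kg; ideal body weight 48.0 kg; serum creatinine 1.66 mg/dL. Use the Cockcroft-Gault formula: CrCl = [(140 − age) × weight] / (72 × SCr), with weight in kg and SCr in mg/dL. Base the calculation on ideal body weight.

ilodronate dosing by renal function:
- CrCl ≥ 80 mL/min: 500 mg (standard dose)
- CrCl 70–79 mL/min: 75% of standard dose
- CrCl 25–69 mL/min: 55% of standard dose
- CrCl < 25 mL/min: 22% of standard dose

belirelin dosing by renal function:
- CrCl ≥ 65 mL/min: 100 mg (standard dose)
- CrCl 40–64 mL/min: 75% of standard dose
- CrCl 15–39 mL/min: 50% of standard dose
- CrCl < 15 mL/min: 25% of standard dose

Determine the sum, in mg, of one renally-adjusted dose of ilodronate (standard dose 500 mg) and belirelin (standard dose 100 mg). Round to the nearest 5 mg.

350 mg

CrCl = (140 − 32) × 48 / (72 × 1.66) = 5184.0 / 119.52 ≈ 43.4 mL/min
CrCl ≈ 43 mL/min.
ilodronate: 25–69 mL/min → 55% of 500 mg = 275 mg.
belirelin: 40–64 mL/min → 75% of 100 mg = 75 mg.
Total = 275 + 75 = 350 mg.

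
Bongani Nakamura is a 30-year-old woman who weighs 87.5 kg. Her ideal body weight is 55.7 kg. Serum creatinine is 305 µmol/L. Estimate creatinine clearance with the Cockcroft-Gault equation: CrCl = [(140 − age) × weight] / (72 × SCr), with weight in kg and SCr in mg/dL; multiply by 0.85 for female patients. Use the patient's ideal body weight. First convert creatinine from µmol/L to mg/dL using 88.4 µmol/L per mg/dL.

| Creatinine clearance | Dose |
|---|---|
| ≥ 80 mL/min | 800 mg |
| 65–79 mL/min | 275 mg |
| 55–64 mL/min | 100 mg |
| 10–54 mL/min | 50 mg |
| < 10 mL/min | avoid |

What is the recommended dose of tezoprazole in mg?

50 mg

SCr = 305 / 88.4 = 3.45 mg/dL
CrCl = (140 − 30) × 55.7 / (72 × 3.45) × 0.85 = 6127.0 / 248.40 × 0.85 ≈ 21.0 mL/min
CrCl ≈ 21 mL/min → bracket 10–54 mL/min.
Dose for this bracket: 50 mg.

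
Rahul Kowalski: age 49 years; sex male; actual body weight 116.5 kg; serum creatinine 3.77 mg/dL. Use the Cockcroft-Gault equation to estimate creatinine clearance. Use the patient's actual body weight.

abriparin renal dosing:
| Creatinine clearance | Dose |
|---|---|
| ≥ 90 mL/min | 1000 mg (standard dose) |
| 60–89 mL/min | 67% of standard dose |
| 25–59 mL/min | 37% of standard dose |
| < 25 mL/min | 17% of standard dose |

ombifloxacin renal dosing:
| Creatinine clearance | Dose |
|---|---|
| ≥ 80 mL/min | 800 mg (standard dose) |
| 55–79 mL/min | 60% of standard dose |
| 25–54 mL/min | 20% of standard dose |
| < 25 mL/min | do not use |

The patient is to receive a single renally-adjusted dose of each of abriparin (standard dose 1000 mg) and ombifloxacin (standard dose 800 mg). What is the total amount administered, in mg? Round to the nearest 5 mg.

530 mg

CrCl = (140 − 49) × 116.5 / (72 × 3.77) = 10601.5 / 271.44 ≈ 39.1 mL/min
CrCl ≈ 39 mL/min.
abriparin: 25–59 mL/min → 37% of 1000 mg = 370 mg.
ombifloxacin: 25–54 mL/min → 20% of 800 mg = 160 mg.
Total = 370 + 160 = 530 mg.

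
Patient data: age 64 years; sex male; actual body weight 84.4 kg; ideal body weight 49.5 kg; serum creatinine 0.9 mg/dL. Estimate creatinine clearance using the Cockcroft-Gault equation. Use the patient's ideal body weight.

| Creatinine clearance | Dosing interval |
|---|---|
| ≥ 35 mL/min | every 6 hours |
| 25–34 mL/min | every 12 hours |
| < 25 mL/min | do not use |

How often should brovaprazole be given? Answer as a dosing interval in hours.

CrCl = (140 − 64) × 49.5 / (72 × 0.9) = 3762.0 / 64.80 ≈ 58.1 mL/min
CrCl ≈ 58 mL/min → bracket ≥ 35 mL/min → every 6 hours.

every 6 hours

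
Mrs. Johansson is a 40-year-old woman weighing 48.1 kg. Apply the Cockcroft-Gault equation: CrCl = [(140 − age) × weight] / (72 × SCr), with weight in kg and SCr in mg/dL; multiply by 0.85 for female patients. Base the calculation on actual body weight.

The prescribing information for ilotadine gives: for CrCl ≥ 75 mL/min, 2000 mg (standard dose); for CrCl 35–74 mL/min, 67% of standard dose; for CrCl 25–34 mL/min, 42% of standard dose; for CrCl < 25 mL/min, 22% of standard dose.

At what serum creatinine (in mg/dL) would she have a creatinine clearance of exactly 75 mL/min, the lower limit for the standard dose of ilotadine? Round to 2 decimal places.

Standard dose requires CrCl ≥ 75 mL/min.
Set (140 − 40) × 48.1 × 0.85 / (72 × SCr) = 75
SCr = (140 − 40) × 48.1 × 0.85 / (72 × 75) = 0.757 mg/dL

0.76 mg/dL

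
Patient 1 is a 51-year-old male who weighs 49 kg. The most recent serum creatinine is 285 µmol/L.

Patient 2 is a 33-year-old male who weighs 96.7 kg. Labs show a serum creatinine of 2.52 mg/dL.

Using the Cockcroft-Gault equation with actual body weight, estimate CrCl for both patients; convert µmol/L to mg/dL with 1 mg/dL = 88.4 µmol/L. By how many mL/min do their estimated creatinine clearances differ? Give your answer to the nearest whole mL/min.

Patient 1: SCr = 285 / 88.4 = 3.224 mg/dL
Patient 1: CrCl = (140 − 51) × 49 / (72 × 3.224) = 4361.0 / 232.13 ≈ 18.8 mL/min
Patient 2: CrCl = (140 − 33) × 96.7 / (72 × 2.52) = 10346.9 / 181.44 ≈ 57.0 mL/min
|18.8 − 57.0| = 38.2 mL/min

38 mL/min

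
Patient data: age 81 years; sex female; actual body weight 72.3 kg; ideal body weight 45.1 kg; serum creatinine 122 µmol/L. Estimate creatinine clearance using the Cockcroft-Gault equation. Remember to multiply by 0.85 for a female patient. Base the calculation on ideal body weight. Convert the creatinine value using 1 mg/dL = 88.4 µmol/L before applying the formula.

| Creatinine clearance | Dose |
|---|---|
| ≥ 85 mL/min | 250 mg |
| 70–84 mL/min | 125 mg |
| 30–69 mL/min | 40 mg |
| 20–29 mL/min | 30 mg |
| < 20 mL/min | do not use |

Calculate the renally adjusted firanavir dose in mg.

30 mg

SCr = 122 / 88.4 = 1.38 mg/dL
CrCl = (140 − 81) × 45.1 / (72 × 1.38) × 0.85 = 2660.9 / 99.36 × 0.85 ≈ 22.8 mL/min
CrCl ≈ 23 mL/min → bracket 20–29 mL/min.
Dose for this bracket: 30 mg.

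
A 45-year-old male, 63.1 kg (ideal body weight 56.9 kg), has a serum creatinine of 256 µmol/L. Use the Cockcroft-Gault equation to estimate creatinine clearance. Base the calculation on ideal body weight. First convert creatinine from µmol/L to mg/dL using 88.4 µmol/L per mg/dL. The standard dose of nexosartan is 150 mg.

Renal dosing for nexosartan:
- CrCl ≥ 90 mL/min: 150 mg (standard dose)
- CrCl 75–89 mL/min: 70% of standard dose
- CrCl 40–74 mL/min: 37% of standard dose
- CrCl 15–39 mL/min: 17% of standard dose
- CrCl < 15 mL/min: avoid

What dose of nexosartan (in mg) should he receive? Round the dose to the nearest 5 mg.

SCr = 256 / 88.4 = 2.896 mg/dL
CrCl = (140 − 45) × 56.9 / (72 × 2.896) = 5405.5 / 208.51 ≈ 25.9 mL/min
CrCl ≈ 26 mL/min → bracket 15–39 mL/min.
17% of 150 mg = 25.5 mg → 25 mg

25 mg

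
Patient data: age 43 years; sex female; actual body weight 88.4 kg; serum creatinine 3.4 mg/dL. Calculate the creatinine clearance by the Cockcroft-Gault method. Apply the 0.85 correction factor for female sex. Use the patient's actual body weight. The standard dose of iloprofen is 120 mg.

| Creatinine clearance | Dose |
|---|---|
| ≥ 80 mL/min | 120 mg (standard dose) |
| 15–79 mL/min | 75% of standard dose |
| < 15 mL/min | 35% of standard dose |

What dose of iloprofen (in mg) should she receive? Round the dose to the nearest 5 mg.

CrCl = (140 − 43) × 88.4 / (72 × 3.4) × 0.85 = 8574.8 / 244.80 × 0.85 ≈ 29.8 mL/min
CrCl ≈ 30 mL/min → bracket 15–79 mL/min.
75% of 120 mg = 90 mg

90 mg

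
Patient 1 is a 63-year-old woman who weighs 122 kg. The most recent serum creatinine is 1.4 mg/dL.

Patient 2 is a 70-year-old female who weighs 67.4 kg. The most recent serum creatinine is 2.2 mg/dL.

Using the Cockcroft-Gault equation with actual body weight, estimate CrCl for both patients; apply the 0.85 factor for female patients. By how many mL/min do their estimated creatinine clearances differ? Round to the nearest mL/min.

Patient 1: CrCl = (140 − 63) × 122 / (72 × 1.4) × 0.85 = 9394.0 / 100.80 × 0.85 ≈ 79.2 mL/min
Patient 2: CrCl = (140 − 70) × 67.4 / (72 × 2.2) × 0.85 = 4718.0 / 158.40 × 0.85 ≈ 25.3 mL/min
|79.2 − 25.3| = 53.9 mL/min

54 mL/min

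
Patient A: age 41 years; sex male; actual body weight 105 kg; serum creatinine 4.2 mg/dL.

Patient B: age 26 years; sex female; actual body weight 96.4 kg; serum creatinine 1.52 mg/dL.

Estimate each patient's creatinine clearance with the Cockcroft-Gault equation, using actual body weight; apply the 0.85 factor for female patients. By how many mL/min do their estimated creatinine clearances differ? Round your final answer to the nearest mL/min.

51 mL/min

Patient A: CrCl = (140 − 41) × 105 / (72 × 4.2) = 10395.0 / 302.40 ≈ 34.4 mL/min
Patient B: CrCl = (140 − 26) × 96.4 / (72 × 1.52) × 0.85 = 10989.6 / 109.44 × 0.85 ≈ 85.4 mL/min
|34.4 − 85.4| = 51.0 mL/min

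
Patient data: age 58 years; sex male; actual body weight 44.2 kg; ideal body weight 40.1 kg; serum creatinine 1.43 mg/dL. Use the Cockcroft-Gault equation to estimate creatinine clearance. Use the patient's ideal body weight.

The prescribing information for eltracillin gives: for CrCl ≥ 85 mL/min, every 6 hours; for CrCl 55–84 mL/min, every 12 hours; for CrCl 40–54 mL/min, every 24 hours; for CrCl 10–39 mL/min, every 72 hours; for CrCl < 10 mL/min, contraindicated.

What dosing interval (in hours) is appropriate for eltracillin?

CrCl = (140 − 58) × 40.1 / (72 × 1.43) = 3288.2 / 102.96 ≈ 31.9 mL/min
CrCl ≈ 32 mL/min → bracket 10–39 mL/min → every 72 hours.

every 72 hours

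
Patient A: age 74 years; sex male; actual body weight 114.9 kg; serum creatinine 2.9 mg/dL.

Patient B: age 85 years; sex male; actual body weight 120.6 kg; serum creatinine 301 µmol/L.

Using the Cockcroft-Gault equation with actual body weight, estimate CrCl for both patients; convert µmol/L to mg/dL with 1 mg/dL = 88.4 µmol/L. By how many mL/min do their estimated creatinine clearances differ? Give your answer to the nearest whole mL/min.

Patient A: CrCl = (140 − 74) × 114.9 / (72 × 2.9) = 7583.4 / 208.80 ≈ 36.3 mL/min
Patient B: SCr = 301 / 88.4 = 3.405 mg/dL
Patient B: CrCl = (140 − 85) × 120.6 / (72 × 3.405) = 6633.0 / 245.16 ≈ 27.1 mL/min
|36.3 − 27.1| = 9.2 mL/min

9 mL/min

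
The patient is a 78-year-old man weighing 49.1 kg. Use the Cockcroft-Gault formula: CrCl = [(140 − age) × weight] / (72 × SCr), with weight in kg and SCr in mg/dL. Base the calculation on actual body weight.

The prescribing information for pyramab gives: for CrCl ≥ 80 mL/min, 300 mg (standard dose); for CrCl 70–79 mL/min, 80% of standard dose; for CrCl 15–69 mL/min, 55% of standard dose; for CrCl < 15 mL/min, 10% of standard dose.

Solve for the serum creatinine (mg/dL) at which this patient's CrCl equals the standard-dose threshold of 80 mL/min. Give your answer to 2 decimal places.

Standard dose requires CrCl ≥ 80 mL/min.
Set (140 − 78) × 49.1 / (72 × SCr) = 80
SCr = (140 − 78) × 49.1 / (72 × 80) = 0.529 mg/dL

0.53 mg/dL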